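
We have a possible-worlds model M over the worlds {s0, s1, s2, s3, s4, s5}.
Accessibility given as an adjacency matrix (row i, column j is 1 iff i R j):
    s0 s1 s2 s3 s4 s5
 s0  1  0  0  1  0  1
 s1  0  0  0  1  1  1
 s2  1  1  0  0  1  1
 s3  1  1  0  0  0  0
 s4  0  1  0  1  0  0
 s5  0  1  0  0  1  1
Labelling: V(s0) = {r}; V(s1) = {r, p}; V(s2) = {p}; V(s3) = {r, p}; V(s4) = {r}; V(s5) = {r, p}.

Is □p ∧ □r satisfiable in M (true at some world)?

Yes

Let φ = □p ∧ □r. Evaluate φ at each world:
  s0 (successors {s0, s3, s5}): φ is false.
  s1 (successors {s3, s4, s5}): φ is false.
  s2 (successors {s0, s1, s4, s5}): φ is false.
  s3 (successors {s0, s1}): φ is false.
  s4 (successors {s1, s3}): φ is true.
  s5 (successors {s1, s4, s5}): φ is false.
Detail at s4 (witness):
  At s4: □p is true, □r is true, so □p ∧ □r is true.
    At s4: □p requires p at every successor {s1, s3}.
      At s1: p is true.
      At s3: p is true.
    So □p is true at s4.
    At s4: □r requires r at every successor {s1, s3}.
      At s1: r is true.
      At s3: r is true.
    So □r is true at s4.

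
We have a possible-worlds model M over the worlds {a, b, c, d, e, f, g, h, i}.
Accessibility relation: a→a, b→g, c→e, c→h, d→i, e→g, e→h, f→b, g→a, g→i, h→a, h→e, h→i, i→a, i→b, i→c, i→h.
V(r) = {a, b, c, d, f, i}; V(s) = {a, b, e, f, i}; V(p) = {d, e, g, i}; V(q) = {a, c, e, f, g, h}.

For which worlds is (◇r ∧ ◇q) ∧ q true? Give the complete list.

a, g, h

Let φ = (◇r ∧ ◇q) ∧ q. Evaluate φ at each world:
  a (successors {a}): φ is true.
  b (successors {g}): φ is false.
  c (successors {e, h}): φ is false.
  d (successors {i}): φ is false.
  e (successors {g, h}): φ is false.
  f (successors {b}): φ is false.
  g (successors {a, i}): φ is true.
  h (successors {a, e, i}): φ is true.
  i (successors {a, b, c, h}): φ is false.
For instance, at c:
  At c: ◇r ∧ ◇q is false, q is true, so (◇r ∧ ◇q) ∧ q is false.
    At c: ◇r is false, ◇q is true, so ◇r ∧ ◇q is false.
      At c: ◇r requires r at some successor in {e, h}.
        At e: r is false.
        At h: r is false.
      So ◇r is false at c.
      At c: ◇q requires q at some successor in {e, h}.
        q holds at e, so ◇q is true at c.
Satisfying worlds: {a, g, h}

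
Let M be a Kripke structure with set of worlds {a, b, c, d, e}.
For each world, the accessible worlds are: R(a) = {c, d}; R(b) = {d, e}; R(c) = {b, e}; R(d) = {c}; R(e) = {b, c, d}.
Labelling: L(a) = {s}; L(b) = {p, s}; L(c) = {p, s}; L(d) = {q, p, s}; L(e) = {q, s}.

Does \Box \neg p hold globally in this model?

Let φ = \Box \neg p. Evaluate φ at each world:
  a (successors {c, d}): φ is false.
  b (successors {d, e}): φ is false.
  c (successors {b, e}): φ is false.
  d (successors {c}): φ is false.
  e (successors {b, c, d}): φ is false.
Detail at a (counterexample):
  At a: \Box \neg p requires \neg p at every successor {c, d}.
    \neg p fails at c, so \Box \neg p is false at a.

No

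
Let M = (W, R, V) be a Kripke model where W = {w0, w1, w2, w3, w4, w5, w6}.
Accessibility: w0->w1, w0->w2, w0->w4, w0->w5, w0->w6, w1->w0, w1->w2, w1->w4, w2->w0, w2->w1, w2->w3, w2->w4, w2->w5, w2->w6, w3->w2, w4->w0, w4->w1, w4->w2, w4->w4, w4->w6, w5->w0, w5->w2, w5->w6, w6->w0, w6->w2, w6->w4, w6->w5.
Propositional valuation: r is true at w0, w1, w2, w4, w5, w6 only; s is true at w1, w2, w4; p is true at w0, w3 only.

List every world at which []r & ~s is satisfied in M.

Recall that []ψ holds at a world iff ψ holds at every accessible world, and <>ψ holds iff ψ holds at some accessible world.
Let φ = []r & ~s. Evaluate φ at each world:
  w0 (successors {w1, w2, w4, w5, w6}): φ is true.
  w1 (successors {w0, w2, w4}): φ is false.
  w2 (successors {w0, w1, w3, w4, w5, w6}): φ is false.
  w3 (successors {w2}): φ is true.
  w4 (successors {w0, w1, w2, w4, w6}): φ is false.
  w5 (successors {w0, w2, w6}): φ is true.
  w6 (successors {w0, w2, w4, w5}): φ is true.
For instance, at w6:
  At w6: []r is true, ~s is true, so []r & ~s is true.
    At w6: []r requires r at every successor {w0, w2, w4, w5}.
      At w0: r is true.
      At w2: r is true.
      At w4: r is true.
      At w5: r is true.
    So []r is true at w6.
Satisfying worlds: {w0, w3, w5, w6}

w0, w3, w5, w6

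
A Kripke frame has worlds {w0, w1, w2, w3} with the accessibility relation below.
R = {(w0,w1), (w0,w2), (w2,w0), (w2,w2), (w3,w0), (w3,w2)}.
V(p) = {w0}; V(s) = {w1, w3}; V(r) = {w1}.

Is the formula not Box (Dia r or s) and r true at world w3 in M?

No

At w3: not Box (Dia r or s) is true, r is false, so not Box (Dia r or s) and r is false.
  At w3: Box (Dia r or s) is false, so not Box (Dia r or s) is true.
    At w3: Box (Dia r or s) requires Dia r or s at every successor {w0, w2}.
      Dia r or s fails at w2, so Box (Dia r or s) is false at w3.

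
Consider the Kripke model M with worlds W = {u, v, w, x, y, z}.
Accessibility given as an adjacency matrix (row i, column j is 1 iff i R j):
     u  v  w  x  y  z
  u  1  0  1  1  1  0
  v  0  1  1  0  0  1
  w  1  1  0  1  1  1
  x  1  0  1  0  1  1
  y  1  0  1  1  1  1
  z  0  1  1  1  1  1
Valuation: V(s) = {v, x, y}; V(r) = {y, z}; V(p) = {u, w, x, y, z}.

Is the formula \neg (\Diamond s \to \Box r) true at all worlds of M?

Let φ = \neg (\Diamond s \to \Box r). Evaluate φ at each world:
  u (successors {u, w, x, y}): φ is true.
  v (successors {v, w, z}): φ is true.
  w (successors {u, v, x, y, z}): φ is true.
  x (successors {u, w, y, z}): φ is true.
  y (successors {u, w, x, y, z}): φ is true.
  z (successors {v, w, x, y, z}): φ is true.
For instance, at y:
  At y: \Diamond s \to \Box r is false, so \neg (\Diamond s \to \Box r) is true.
    At y: \Diamond s is true, \Box r is false, so \Diamond s \to \Box r is false.
      At y: \Diamond s requires s at some successor in {u, w, x, y, z}.
        s holds at x, so \Diamond s is true at y.
      At y: \Box r requires r at every successor {u, w, x, y, z}.
        r fails at u, so \Box r is false at y.

Yes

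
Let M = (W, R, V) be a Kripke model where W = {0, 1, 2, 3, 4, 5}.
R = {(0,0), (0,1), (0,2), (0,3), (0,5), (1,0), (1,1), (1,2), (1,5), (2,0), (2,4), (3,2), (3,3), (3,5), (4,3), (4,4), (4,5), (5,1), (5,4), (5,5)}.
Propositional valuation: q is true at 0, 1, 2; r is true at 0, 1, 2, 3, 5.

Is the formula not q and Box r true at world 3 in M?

Recall that Box ψ holds at a world iff ψ holds at every accessible world, and Dia ψ holds iff ψ holds at some accessible world.
At 3: not q is true, Box r is true, so not q and Box r is true.
  At 3: Box r requires r at every successor {2, 3, 5}.
    At 2: r is true.
    At 3: r is true.
    At 5: r is true.
  So Box r is true at 3.

Yes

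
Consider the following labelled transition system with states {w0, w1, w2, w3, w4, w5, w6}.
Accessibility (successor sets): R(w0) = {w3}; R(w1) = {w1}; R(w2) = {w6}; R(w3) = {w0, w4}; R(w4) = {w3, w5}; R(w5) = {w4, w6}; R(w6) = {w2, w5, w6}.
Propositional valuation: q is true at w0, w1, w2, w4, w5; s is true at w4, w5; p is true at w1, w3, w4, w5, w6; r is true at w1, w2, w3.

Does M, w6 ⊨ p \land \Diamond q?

Yes

At w6: p is true, \Diamond q is true, so p \land \Diamond q is true.
  At w6: \Diamond q requires q at some successor in {w2, w5, w6}.
    q holds at w2, so \Diamond q is true at w6.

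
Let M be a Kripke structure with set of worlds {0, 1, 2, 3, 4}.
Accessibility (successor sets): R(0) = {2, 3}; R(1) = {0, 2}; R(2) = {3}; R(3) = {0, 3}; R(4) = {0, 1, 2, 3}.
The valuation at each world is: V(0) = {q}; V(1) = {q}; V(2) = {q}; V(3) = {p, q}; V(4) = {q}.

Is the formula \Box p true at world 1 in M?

No

At 1: \Box p requires p at every successor {0, 2}.
  p fails at 0, so \Box p is false at 1.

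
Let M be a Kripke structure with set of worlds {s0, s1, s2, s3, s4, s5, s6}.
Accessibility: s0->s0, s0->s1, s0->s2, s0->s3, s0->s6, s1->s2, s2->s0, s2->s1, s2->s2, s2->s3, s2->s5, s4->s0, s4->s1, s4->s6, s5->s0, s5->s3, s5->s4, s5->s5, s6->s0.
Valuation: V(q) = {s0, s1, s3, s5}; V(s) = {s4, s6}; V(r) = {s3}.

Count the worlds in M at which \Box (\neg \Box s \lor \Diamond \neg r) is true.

4

Recall that \Box ψ holds at a world iff ψ holds at every accessible world, and \Diamond ψ holds iff ψ holds at some accessible world.
Let φ = \Box (\neg \Box s \lor \Diamond \neg r). Evaluate φ at each world:
  s0 (successors {s0, s1, s2, s3, s6}): φ is false.
  s1 (successors {s2}): φ is true.
  s2 (successors {s0, s1, s2, s3, s5}): φ is false.
  s3 (successors ∅): φ is true.
  s4 (successors {s0, s1, s6}): φ is true.
  s5 (successors {s0, s3, s4, s5}): φ is false.
  s6 (successors {s0}): φ is true.
For instance, at s2:
  At s2: \Box (\neg \Box s \lor \Diamond \neg r) requires \neg \Box s \lor \Diamond \neg r at every successor {s0, s1, s2, s3, s5}.
    \neg \Box s \lor \Diamond \neg r fails at s3, so \Box (\neg \Box s \lor \Diamond \neg r) is false at s2.
      At s3: \neg \Box s is false, \Diamond \neg r is false, so \neg \Box s \lor \Diamond \neg r is false.
Satisfying worlds: {s1, s3, s4, s6}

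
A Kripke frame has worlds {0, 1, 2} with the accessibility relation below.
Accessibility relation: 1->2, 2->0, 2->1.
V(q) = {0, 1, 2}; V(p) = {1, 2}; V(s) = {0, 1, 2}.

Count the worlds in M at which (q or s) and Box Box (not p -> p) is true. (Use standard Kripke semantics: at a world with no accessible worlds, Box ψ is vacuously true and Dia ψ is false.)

2

Let φ = (q or s) and Box Box (not p -> p). Evaluate φ at each world:
  0 (successors ∅): φ is true.
  1 (successors {2}): φ is false.
  2 (successors {0, 1}): φ is true.
For instance, at 1:
  At 1: q or s is true, Box Box (not p -> p) is false, so (q or s) and Box Box (not p -> p) is false.
    At 1: Box Box (not p -> p) requires Box (not p -> p) at every successor {2}.
      Box (not p -> p) fails at 2, so Box Box (not p -> p) is false at 1.
Satisfying worlds: {0, 2}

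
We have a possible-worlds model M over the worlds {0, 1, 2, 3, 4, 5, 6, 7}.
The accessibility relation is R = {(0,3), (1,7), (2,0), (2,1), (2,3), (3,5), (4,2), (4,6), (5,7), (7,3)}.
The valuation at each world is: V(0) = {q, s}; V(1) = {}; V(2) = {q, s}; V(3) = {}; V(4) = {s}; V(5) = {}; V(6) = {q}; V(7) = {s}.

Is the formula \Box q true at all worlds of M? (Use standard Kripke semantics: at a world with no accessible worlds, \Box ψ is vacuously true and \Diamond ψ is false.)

Let φ = \Box q. Evaluate φ at each world:
  0 (successors {3}): φ is false.
  1 (successors {7}): φ is false.
  2 (successors {0, 1, 3}): φ is false.
  3 (successors {5}): φ is false.
  4 (successors {2, 6}): φ is true.
  5 (successors {7}): φ is false.
  6 (successors ∅): φ is true.
  7 (successors {3}): φ is false.
Detail at 0 (counterexample):
  At 0: \Box q requires q at every successor {3}.
    q fails at 3, so \Box q is false at 0.

No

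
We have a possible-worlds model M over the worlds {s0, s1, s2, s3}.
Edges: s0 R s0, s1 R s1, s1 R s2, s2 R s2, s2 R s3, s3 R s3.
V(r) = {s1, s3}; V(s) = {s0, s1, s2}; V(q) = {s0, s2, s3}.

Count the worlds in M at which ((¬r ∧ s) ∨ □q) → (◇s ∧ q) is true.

3

Recall that □ψ holds at a world iff ψ holds at every accessible world, and ◇ψ holds iff ψ holds at some accessible world.
Let φ = ((¬r ∧ s) ∨ □q) → (◇s ∧ q). Evaluate φ at each world:
  s0 (successors {s0}): φ is true.
  s1 (successors {s1, s2}): φ is true.
  s2 (successors {s2, s3}): φ is true.
  s3 (successors {s3}): φ is false.
For instance, at s2:
  At s2: (¬r ∧ s) ∨ □q is true, ◇s ∧ q is true, so ((¬r ∧ s) ∨ □q) → (◇s ∧ q) is true.
    At s2: ¬r ∧ s is true, □q is true, so (¬r ∧ s) ∨ □q is true.
      At s2: □q requires q at every successor {s2, s3}.
        At s2: q is true.
        At s3: q is true.
      So □q is true at s2.
    At s2: ◇s is true, q is true, so ◇s ∧ q is true.
      At s2: ◇s requires s at some successor in {s2, s3}.
        s holds at s2, so ◇s is true at s2.
Satisfying worlds: {s0, s1, s2}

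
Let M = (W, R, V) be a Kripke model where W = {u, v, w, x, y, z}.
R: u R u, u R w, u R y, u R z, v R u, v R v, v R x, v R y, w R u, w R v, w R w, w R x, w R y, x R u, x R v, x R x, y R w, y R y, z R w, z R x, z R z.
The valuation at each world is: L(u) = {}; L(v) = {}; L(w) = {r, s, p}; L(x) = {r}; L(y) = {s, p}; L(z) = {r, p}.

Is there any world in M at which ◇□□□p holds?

No

Let φ = ◇□□□p. Evaluate φ at each world:
  u (successors {u, w, y, z}): φ is false.
  v (successors {u, v, x, y}): φ is false.
  w (successors {u, v, w, x, y}): φ is false.
  x (successors {u, v, x}): φ is false.
  y (successors {w, y}): φ is false.
  z (successors {w, x, z}): φ is false.
For instance, at x:
  At x: ◇□□□p requires □□□p at some successor in {u, v, x}.
    At u: □□□p is false.
    At v: □□□p is false.
    At x: □□□p is false.
  So ◇□□□p is false at x.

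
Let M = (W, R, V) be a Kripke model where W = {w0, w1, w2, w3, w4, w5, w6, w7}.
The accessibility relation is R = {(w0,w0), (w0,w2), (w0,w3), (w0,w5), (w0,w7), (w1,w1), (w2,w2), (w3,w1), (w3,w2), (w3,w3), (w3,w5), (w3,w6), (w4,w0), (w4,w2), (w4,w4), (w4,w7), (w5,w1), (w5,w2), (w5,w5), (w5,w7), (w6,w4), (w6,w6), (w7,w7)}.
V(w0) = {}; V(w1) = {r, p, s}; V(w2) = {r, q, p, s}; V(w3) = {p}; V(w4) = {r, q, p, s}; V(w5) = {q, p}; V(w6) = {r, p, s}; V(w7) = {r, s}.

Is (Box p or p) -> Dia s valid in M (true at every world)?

Yes

Let φ = (Box p or p) -> Dia s. Evaluate φ at each world:
  w0 (successors {w0, w2, w3, w5, w7}): φ is true.
  w1 (successors {w1}): φ is true.
  w2 (successors {w2}): φ is true.
  w3 (successors {w1, w2, w3, w5, w6}): φ is true.
  w4 (successors {w0, w2, w4, w7}): φ is true.
  w5 (successors {w1, w2, w5, w7}): φ is true.
  w6 (successors {w4, w6}): φ is true.
  w7 (successors {w7}): φ is true.
For instance, at w6:
  At w6: Box p or p is true, Dia s is true, so (Box p or p) -> Dia s is true.
    At w6: Box p is true, p is true, so Box p or p is true.
      At w6: Box p requires p at every successor {w4, w6}.
        At w4: p is true.
        At w6: p is true.
      So Box p is true at w6.
    At w6: Dia s requires s at some successor in {w4, w6}.
      s holds at w4, so Dia s is true at w6.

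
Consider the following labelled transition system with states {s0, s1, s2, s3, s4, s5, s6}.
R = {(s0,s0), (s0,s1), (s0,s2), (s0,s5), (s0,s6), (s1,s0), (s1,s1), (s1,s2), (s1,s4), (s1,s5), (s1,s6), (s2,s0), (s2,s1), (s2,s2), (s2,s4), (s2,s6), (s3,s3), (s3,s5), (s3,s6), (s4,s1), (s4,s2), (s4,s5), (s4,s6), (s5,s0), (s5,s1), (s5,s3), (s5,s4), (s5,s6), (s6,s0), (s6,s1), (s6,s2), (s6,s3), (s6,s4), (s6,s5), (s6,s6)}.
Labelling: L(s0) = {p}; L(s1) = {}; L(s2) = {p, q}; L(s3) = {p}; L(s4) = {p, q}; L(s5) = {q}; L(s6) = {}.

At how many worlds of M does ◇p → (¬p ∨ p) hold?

Recall that ◇ψ holds at a world iff ψ holds at some accessible world.
Let φ = ◇p → (¬p ∨ p). Evaluate φ at each world:
  s0 (successors {s0, s1, s2, s5, s6}): φ is true.
  s1 (successors {s0, s1, s2, s4, s5, s6}): φ is true.
  s2 (successors {s0, s1, s2, s4, s6}): φ is true.
  s3 (successors {s3, s5, s6}): φ is true.
  s4 (successors {s1, s2, s5, s6}): φ is true.
  s5 (successors {s0, s1, s3, s4, s6}): φ is true.
  s6 (successors {s0, s1, s2, s3, s4, s5, s6}): φ is true.
For instance, at s6:
  At s6: ◇p is true, ¬p ∨ p is true, so ◇p → (¬p ∨ p) is true.
    At s6: ◇p requires p at some successor in {s0, s1, s2, s3, s4, s5, s6}.
      p holds at s0, so ◇p is true at s6.
Satisfying worlds: {s0, s1, s2, s3, s4, s5, s6}

7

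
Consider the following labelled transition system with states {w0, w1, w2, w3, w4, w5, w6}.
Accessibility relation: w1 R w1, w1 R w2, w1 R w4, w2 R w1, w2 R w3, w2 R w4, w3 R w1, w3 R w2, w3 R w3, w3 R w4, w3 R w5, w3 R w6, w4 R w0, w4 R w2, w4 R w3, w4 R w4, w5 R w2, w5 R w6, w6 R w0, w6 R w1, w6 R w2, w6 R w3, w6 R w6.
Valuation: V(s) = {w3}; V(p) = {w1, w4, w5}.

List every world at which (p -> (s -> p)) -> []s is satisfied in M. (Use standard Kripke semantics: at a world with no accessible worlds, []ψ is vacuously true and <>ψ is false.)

w0

Let φ = (p -> (s -> p)) -> []s. Evaluate φ at each world:
  w0 (successors ∅): φ is true.
  w1 (successors {w1, w2, w4}): φ is false.
  w2 (successors {w1, w3, w4}): φ is false.
  w3 (successors {w1, w2, w3, w4, w5, w6}): φ is false.
  w4 (successors {w0, w2, w3, w4}): φ is false.
  w5 (successors {w2, w6}): φ is false.
  w6 (successors {w0, w1, w2, w3, w6}): φ is false.
For instance, at w6:
  At w6: p -> (s -> p) is true, []s is false, so (p -> (s -> p)) -> []s is false.
    At w6: []s requires s at every successor {w0, w1, w2, w3, w6}.
      s fails at w0, so []s is false at w6.
Satisfying worlds: {w0}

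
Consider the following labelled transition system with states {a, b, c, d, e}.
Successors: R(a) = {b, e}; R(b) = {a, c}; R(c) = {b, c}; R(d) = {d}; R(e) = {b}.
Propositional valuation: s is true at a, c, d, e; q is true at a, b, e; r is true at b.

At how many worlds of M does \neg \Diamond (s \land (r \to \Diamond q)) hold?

Recall that \Diamond ψ holds at a world iff ψ holds at some accessible world.
Let φ = \neg \Diamond (s \land (r \to \Diamond q)). Evaluate φ at each world:
  a (successors {b, e}): φ is false.
  b (successors {a, c}): φ is false.
  c (successors {b, c}): φ is false.
  d (successors {d}): φ is false.
  e (successors {b}): φ is true.
For instance, at b:
  At b: \Diamond (s \land (r \to \Diamond q)) is true, so \neg \Diamond (s \land (r \to \Diamond q)) is false.
    At b: \Diamond (s \land (r \to \Diamond q)) requires s \land (r \to \Diamond q) at some successor in {a, c}.
      s \land (r \to \Diamond q) holds at a, so \Diamond (s \land (r \to \Diamond q)) is true at b.
Satisfying worlds: {e}

1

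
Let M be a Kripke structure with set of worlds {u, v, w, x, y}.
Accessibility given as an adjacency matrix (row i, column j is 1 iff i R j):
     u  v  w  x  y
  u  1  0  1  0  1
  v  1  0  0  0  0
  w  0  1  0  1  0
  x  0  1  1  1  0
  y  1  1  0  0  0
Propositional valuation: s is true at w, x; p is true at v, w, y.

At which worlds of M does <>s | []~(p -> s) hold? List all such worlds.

Let φ = <>s | []~(p -> s). Evaluate φ at each world:
  u (successors {u, w, y}): φ is true.
  v (successors {u}): φ is false.
  w (successors {v, x}): φ is true.
  x (successors {v, w, x}): φ is true.
  y (successors {u, v}): φ is false.
For instance, at w:
  At w: <>s is true, []~(p -> s) is false, so <>s | []~(p -> s) is true.
    At w: <>s requires s at some successor in {v, x}.
      s holds at x, so <>s is true at w.
    At w: []~(p -> s) requires ~(p -> s) at every successor {v, x}.
      ~(p -> s) fails at x, so []~(p -> s) is false at w.
Satisfying worlds: {u, w, x}

u, w, x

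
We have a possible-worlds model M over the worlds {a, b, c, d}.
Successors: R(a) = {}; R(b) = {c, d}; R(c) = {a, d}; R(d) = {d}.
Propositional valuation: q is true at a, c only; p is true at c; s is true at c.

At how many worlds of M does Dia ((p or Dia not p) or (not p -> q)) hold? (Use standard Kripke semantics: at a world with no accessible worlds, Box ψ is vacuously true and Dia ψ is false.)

Recall that Dia ψ holds at a world iff ψ holds at some accessible world.
Let φ = Dia ((p or Dia not p) or (not p -> q)). Evaluate φ at each world:
  a (successors ∅): φ is false.
  b (successors {c, d}): φ is true.
  c (successors {a, d}): φ is true.
  d (successors {d}): φ is true.
For instance, at d:
  At d: Dia ((p or Dia not p) or (not p -> q)) requires (p or Dia not p) or (not p -> q) at some successor in {d}.
    (p or Dia not p) or (not p -> q) holds at d, so Dia ((p or Dia not p) or (not p -> q)) is true at d.
      At d: p or Dia not p is true, not p -> q is false, so (p or Dia not p) or (not p -> q) is true.
Satisfying worlds: {b, c, d}

3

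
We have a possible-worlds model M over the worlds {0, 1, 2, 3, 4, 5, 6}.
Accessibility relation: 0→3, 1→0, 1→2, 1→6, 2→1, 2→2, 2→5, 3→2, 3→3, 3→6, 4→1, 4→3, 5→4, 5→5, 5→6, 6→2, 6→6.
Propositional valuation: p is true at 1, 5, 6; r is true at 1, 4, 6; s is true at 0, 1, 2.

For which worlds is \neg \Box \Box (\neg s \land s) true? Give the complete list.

Let φ = \neg \Box \Box (\neg s \land s). Evaluate φ at each world:
  0 (successors {3}): φ is true.
  1 (successors {0, 2, 6}): φ is true.
  2 (successors {1, 2, 5}): φ is true.
  3 (successors {2, 3, 6}): φ is true.
  4 (successors {1, 3}): φ is true.
  5 (successors {4, 5, 6}): φ is true.
  6 (successors {2, 6}): φ is true.
For instance, at 6:
  At 6: \Box \Box (\neg s \land s) is false, so \neg \Box \Box (\neg s \land s) is true.
    At 6: \Box \Box (\neg s \land s) requires \Box (\neg s \land s) at every successor {2, 6}.
      \Box (\neg s \land s) fails at 2, so \Box \Box (\neg s \land s) is false at 6.
Satisfying worlds: {0, 1, 2, 3, 4, 5, 6}

0, 1, 2, 3, 4, 5, 6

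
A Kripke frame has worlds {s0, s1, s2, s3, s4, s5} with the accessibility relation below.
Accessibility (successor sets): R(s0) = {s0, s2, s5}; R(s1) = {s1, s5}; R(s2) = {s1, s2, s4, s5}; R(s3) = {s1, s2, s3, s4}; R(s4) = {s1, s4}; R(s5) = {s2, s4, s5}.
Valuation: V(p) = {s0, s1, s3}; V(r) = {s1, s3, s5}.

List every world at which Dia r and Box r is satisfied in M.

Let φ = Dia r and Box r. Evaluate φ at each world:
  s0 (successors {s0, s2, s5}): φ is false.
  s1 (successors {s1, s5}): φ is true.
  s2 (successors {s1, s2, s4, s5}): φ is false.
  s3 (successors {s1, s2, s3, s4}): φ is false.
  s4 (successors {s1, s4}): φ is false.
  s5 (successors {s2, s4, s5}): φ is false.
For instance, at s5:
  At s5: Dia r is true, Box r is false, so Dia r and Box r is false.
    At s5: Dia r requires r at some successor in {s2, s4, s5}.
      r holds at s5, so Dia r is true at s5.
    At s5: Box r requires r at every successor {s2, s4, s5}.
      r fails at s2, so Box r is false at s5.
Satisfying worlds: {s1}

s1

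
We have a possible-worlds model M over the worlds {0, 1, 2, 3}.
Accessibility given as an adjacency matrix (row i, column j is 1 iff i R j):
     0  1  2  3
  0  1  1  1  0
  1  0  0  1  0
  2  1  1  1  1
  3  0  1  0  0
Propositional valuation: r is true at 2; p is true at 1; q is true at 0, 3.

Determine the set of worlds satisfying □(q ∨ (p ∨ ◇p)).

0, 1, 2, 3

Recall that □ψ holds at a world iff ψ holds at every accessible world, and ◇ψ holds iff ψ holds at some accessible world.
Let φ = □(q ∨ (p ∨ ◇p)). Evaluate φ at each world:
  0 (successors {0, 1, 2}): φ is true.
  1 (successors {2}): φ is true.
  2 (successors {0, 1, 2, 3}): φ is true.
  3 (successors {1}): φ is true.
For instance, at 3:
  At 3: □(q ∨ (p ∨ ◇p)) requires q ∨ (p ∨ ◇p) at every successor {1}.
      At 1: q is false, p ∨ ◇p is true, so q ∨ (p ∨ ◇p) is true.
  So □(q ∨ (p ∨ ◇p)) is true at 3.
Satisfying worlds: {0, 1, 2, 3}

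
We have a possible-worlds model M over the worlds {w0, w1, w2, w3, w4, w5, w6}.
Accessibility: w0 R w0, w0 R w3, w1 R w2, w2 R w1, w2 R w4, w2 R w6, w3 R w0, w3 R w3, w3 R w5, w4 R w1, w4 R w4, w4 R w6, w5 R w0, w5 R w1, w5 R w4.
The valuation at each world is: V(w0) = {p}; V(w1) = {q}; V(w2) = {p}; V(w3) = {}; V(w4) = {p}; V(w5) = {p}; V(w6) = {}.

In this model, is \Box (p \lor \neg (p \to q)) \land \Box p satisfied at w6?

At w6: \Box (p \lor \neg (p \to q)) is true, \Box p is true, so \Box (p \lor \neg (p \to q)) \land \Box p is true.
  At w6: no accessible worlds, so \Box (p \lor \neg (p \to q)) holds vacuously.
  At w6: no accessible worlds, so \Box p holds vacuously.

Yes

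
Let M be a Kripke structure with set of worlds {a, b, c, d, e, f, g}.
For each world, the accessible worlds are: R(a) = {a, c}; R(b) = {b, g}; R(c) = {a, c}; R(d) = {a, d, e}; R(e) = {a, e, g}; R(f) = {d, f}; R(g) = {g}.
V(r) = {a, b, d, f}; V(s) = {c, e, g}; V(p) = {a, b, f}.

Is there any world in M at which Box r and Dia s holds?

No

Recall that Box ψ holds at a world iff ψ holds at every accessible world, and Dia ψ holds iff ψ holds at some accessible world.
Let φ = Box r and Dia s. Evaluate φ at each world:
  a (successors {a, c}): φ is false.
  b (successors {b, g}): φ is false.
  c (successors {a, c}): φ is false.
  d (successors {a, d, e}): φ is false.
  e (successors {a, e, g}): φ is false.
  f (successors {d, f}): φ is false.
  g (successors {g}): φ is false.
For instance, at f:
  At f: Box r is true, Dia s is false, so Box r and Dia s is false.
    At f: Box r requires r at every successor {d, f}.
      At d: r is true.
      At f: r is true.
    So Box r is true at f.
    At f: Dia s requires s at some successor in {d, f}.
      At d: s is false.
      At f: s is false.
    So Dia s is false at f.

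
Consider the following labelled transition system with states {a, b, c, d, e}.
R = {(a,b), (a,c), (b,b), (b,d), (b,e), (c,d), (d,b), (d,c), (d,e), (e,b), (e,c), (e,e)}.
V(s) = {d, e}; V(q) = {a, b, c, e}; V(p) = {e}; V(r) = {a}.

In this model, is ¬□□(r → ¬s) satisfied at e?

At e: □□(r → ¬s) is true, so ¬□□(r → ¬s) is false.
  At e: □□(r → ¬s) requires □(r → ¬s) at every successor {b, c, e}.
      At b: □(r → ¬s) requires r → ¬s at every successor {b, d, e}.
        At b: r → ¬s is true.
        At d: r → ¬s is true.
        At e: r → ¬s is true.
      So □(r → ¬s) is true at b.
      At c: □(r → ¬s) requires r → ¬s at every successor {d}.
        At d: r → ¬s is true.
      So □(r → ¬s) is true at c.
      At e: □(r → ¬s) requires r → ¬s at every successor {b, c, e}.
        At b: r → ¬s is true.
        At c: r → ¬s is true.
        At e: r → ¬s is true.
      So □(r → ¬s) is true at e.
  So □□(r → ¬s) is true at e.

No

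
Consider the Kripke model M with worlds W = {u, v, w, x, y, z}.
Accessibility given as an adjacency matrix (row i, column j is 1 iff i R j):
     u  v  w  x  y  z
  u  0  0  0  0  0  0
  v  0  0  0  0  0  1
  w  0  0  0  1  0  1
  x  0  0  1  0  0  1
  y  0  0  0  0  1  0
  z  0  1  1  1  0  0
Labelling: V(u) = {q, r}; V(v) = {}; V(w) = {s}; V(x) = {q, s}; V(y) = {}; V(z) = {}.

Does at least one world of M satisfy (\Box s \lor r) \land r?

Yes

Let φ = (\Box s \lor r) \land r. Evaluate φ at each world:
  u (successors ∅): φ is true.
  v (successors {z}): φ is false.
  w (successors {x, z}): φ is false.
  x (successors {w, z}): φ is false.
  y (successors {y}): φ is false.
  z (successors {v, w, x}): φ is false.
Detail at u (witness):
  At u: \Box s \lor r is true, r is true, so (\Box s \lor r) \land r is true.
    At u: \Box s is true, r is true, so \Box s \lor r is true.
      At u: no accessible worlds, so \Box s holds vacuously.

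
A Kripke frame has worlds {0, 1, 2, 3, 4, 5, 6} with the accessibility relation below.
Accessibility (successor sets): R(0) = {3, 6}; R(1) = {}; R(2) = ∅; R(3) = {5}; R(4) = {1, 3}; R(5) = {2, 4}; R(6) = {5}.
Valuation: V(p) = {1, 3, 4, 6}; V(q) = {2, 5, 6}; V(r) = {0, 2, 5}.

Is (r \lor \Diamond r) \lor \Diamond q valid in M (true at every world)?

Let φ = (r \lor \Diamond r) \lor \Diamond q. Evaluate φ at each world:
  0 (successors {3, 6}): φ is true.
  1 (successors ∅): φ is false.
  2 (successors ∅): φ is true.
  3 (successors {5}): φ is true.
  4 (successors {1, 3}): φ is false.
  5 (successors {2, 4}): φ is true.
  6 (successors {5}): φ is true.
Detail at 1 (counterexample):
  At 1: r \lor \Diamond r is false, \Diamond q is false, so (r \lor \Diamond r) \lor \Diamond q is false.
    At 1: r is false, \Diamond r is false, so r \lor \Diamond r is false.
      At 1: no accessible worlds, so \Diamond r is false.
    At 1: no accessible worlds, so \Diamond q is false.

No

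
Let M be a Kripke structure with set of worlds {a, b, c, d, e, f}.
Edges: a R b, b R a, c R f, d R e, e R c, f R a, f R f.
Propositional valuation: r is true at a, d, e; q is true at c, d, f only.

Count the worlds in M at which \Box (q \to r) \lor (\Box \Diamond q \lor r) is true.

5

Let φ = \Box (q \to r) \lor (\Box \Diamond q \lor r). Evaluate φ at each world:
  a (successors {b}): φ is true.
  b (successors {a}): φ is true.
  c (successors {f}): φ is true.
  d (successors {e}): φ is true.
  e (successors {c}): φ is true.
  f (successors {a, f}): φ is false.
For instance, at e:
  At e: \Box (q \to r) is false, \Box \Diamond q \lor r is true, so \Box (q \to r) \lor (\Box \Diamond q \lor r) is true.
    At e: \Box (q \to r) requires q \to r at every successor {c}.
      q \to r fails at c, so \Box (q \to r) is false at e.
    At e: \Box \Diamond q is true, r is true, so \Box \Diamond q \lor r is true.
      At e: \Box \Diamond q requires \Diamond q at every successor {c}.
        At c: \Diamond q is true.
      So \Box \Diamond q is true at e.
Satisfying worlds: {a, b, c, d, e}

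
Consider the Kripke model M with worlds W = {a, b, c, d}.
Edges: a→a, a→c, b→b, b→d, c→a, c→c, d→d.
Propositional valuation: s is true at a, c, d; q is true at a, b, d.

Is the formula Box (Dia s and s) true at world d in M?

At d: Box (Dia s and s) requires Dia s and s at every successor {d}.
    At d: Dia s is true, s is true, so Dia s and s is true.
      At d: Dia s requires s at some successor in {d}.
        s holds at d, so Dia s is true at d.
So Box (Dia s and s) is true at d.

Yes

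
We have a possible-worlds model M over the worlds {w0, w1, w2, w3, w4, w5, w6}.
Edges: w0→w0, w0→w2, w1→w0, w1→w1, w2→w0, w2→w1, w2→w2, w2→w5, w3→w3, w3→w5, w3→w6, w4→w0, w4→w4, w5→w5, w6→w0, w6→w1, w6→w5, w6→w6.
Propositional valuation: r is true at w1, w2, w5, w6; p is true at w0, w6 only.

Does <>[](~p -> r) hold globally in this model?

Yes

Let φ = <>[](~p -> r). Evaluate φ at each world:
  w0 (successors {w0, w2}): φ is true.
  w1 (successors {w0, w1}): φ is true.
  w2 (successors {w0, w1, w2, w5}): φ is true.
  w3 (successors {w3, w5, w6}): φ is true.
  w4 (successors {w0, w4}): φ is true.
  w5 (successors {w5}): φ is true.
  w6 (successors {w0, w1, w5, w6}): φ is true.
For instance, at w6:
  At w6: <>[](~p -> r) requires [](~p -> r) at some successor in {w0, w1, w5, w6}.
    [](~p -> r) holds at w0, so <>[](~p -> r) is true at w6.
      At w0: [](~p -> r) requires ~p -> r at every successor {w0, w2}.
        At w0: ~p -> r is true.
        At w2: ~p -> r is true.
      So [](~p -> r) is true at w0.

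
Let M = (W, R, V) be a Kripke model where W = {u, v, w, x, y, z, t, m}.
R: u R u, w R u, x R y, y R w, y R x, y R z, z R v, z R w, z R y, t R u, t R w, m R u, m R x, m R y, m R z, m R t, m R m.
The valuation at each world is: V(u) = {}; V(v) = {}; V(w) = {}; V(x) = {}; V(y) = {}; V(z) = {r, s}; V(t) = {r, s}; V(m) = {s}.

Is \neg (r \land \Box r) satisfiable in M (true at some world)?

Recall that \Box ψ holds at a world iff ψ holds at every accessible world, and \Diamond ψ holds iff ψ holds at some accessible world.
Let φ = \neg (r \land \Box r). Evaluate φ at each world:
  u (successors {u}): φ is true.
  v (successors ∅): φ is true.
  w (successors {u}): φ is true.
  x (successors {y}): φ is true.
  y (successors {w, x, z}): φ is true.
  z (successors {v, w, y}): φ is true.
  t (successors {u, w}): φ is true.
  m (successors {u, x, y, z, t, m}): φ is true.
Detail at u (witness):
  At u: r \land \Box r is false, so \neg (r \land \Box r) is true.
    At u: r is false, \Box r is false, so r \land \Box r is false.
      At u: \Box r requires r at every successor {u}.
        r fails at u, so \Box r is false at u.

Yes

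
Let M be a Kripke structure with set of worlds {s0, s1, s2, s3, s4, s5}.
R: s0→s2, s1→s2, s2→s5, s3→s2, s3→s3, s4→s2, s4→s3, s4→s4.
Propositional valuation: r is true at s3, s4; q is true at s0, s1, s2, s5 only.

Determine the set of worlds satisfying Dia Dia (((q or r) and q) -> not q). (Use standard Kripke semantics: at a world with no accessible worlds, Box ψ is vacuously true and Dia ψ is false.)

Let φ = Dia Dia (((q or r) and q) -> not q). Evaluate φ at each world:
  s0 (successors {s2}): φ is false.
  s1 (successors {s2}): φ is false.
  s2 (successors {s5}): φ is false.
  s3 (successors {s2, s3}): φ is true.
  s4 (successors {s2, s3, s4}): φ is true.
  s5 (successors ∅): φ is false.
For instance, at s2:
  At s2: Dia Dia (((q or r) and q) -> not q) requires Dia (((q or r) and q) -> not q) at some successor in {s5}.
    At s5: Dia (((q or r) and q) -> not q) is false.
  So Dia Dia (((q or r) and q) -> not q) is false at s2.
Satisfying worlds: {s3, s4}

s3, s4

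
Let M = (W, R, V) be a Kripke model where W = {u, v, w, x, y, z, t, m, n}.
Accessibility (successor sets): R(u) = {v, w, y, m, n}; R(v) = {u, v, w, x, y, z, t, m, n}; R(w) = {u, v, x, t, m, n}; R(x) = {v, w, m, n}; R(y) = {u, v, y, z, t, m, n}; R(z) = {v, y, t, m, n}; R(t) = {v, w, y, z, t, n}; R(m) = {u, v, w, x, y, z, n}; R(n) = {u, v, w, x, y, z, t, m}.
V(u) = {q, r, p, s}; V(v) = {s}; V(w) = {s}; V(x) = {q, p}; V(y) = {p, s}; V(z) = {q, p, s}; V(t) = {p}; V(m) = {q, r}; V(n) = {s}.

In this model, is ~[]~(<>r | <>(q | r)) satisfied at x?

Yes

At x: []~(<>r | <>(q | r)) is false, so ~[]~(<>r | <>(q | r)) is true.
  At x: []~(<>r | <>(q | r)) requires ~(<>r | <>(q | r)) at every successor {v, w, m, n}.
    ~(<>r | <>(q | r)) fails at v, so []~(<>r | <>(q | r)) is false at x.
      At v: <>r | <>(q | r) is true, so ~(<>r | <>(q | r)) is false.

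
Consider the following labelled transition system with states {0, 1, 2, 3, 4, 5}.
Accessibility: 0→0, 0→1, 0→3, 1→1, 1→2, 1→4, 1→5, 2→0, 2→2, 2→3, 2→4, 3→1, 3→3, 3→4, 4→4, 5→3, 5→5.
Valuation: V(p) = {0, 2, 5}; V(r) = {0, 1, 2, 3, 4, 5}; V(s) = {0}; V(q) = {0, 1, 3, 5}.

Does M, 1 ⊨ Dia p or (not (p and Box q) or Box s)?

At 1: Dia p is true, not (p and Box q) or Box s is true, so Dia p or (not (p and Box q) or Box s) is true.
  At 1: Dia p requires p at some successor in {1, 2, 4, 5}.
    p holds at 2, so Dia p is true at 1.
  At 1: not (p and Box q) is true, Box s is false, so not (p and Box q) or Box s is true.
    At 1: p and Box q is false, so not (p and Box q) is true.
      At 1: p is false, Box q is false, so p and Box q is false.
    At 1: Box s requires s at every successor {1, 2, 4, 5}.
      s fails at 1, so Box s is false at 1.

Yes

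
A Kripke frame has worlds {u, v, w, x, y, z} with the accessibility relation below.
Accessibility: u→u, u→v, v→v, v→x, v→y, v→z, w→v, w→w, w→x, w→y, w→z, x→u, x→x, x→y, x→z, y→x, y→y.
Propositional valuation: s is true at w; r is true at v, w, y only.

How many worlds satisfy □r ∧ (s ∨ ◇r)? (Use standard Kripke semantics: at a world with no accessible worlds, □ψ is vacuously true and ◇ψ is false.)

Let φ = □r ∧ (s ∨ ◇r). Evaluate φ at each world:
  u (successors {u, v}): φ is false.
  v (successors {v, x, y, z}): φ is false.
  w (successors {v, w, x, y, z}): φ is false.
  x (successors {u, x, y, z}): φ is false.
  y (successors {x, y}): φ is false.
  z (successors ∅): φ is false.
For instance, at y:
  At y: □r is false, s ∨ ◇r is true, so □r ∧ (s ∨ ◇r) is false.
    At y: □r requires r at every successor {x, y}.
      r fails at x, so □r is false at y.
    At y: s is false, ◇r is true, so s ∨ ◇r is true.
      At y: ◇r requires r at some successor in {x, y}.
        r holds at y, so ◇r is true at y.
Satisfying worlds: none.

0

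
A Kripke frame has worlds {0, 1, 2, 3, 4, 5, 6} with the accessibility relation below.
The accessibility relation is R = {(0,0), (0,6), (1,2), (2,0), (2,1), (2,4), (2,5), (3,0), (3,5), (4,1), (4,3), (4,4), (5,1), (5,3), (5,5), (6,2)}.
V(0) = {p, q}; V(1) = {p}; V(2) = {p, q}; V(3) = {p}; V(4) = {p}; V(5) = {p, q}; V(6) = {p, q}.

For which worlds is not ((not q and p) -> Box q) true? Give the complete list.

Let φ = not ((not q and p) -> Box q). Evaluate φ at each world:
  0 (successors {0, 6}): φ is false.
  1 (successors {2}): φ is false.
  2 (successors {0, 1, 4, 5}): φ is false.
  3 (successors {0, 5}): φ is false.
  4 (successors {1, 3, 4}): φ is true.
  5 (successors {1, 3, 5}): φ is false.
  6 (successors {2}): φ is false.
For instance, at 4:
  At 4: (not q and p) -> Box q is false, so not ((not q and p) -> Box q) is true.
    At 4: not q and p is true, Box q is false, so (not q and p) -> Box q is false.
      At 4: Box q requires q at every successor {1, 3, 4}.
        q fails at 1, so Box q is false at 4.
Satisfying worlds: {4}

4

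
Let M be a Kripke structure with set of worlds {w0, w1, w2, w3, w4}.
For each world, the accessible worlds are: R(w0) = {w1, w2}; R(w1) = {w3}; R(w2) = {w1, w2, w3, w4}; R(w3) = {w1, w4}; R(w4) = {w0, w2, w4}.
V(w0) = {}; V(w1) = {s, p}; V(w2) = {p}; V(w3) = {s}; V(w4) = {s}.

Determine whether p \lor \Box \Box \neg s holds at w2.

Yes

At w2: p is true, \Box \Box \neg s is false, so p \lor \Box \Box \neg s is true.
  At w2: \Box \Box \neg s requires \Box \neg s at every successor {w1, w2, w3, w4}.
    \Box \neg s fails at w1, so \Box \Box \neg s is false at w2.
      At w1: \Box \neg s requires \neg s at every successor {w3}.
        \neg s fails at w3, so \Box \neg s is false at w1.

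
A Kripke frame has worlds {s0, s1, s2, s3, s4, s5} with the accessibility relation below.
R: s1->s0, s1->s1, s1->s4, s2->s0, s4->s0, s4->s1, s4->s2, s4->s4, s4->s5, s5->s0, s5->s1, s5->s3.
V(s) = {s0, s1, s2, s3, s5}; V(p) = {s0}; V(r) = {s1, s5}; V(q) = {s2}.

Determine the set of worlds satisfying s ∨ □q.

s0, s1, s2, s3, s5

Recall that □ψ holds at a world iff ψ holds at every accessible world, and ◇ψ holds iff ψ holds at some accessible world.
Let φ = s ∨ □q. Evaluate φ at each world:
  s0 (successors ∅): φ is true.
  s1 (successors {s0, s1, s4}): φ is true.
  s2 (successors {s0}): φ is true.
  s3 (successors ∅): φ is true.
  s4 (successors {s0, s1, s2, s4, s5}): φ is false.
  s5 (successors {s0, s1, s3}): φ is true.
For instance, at s4:
  At s4: s is false, □q is false, so s ∨ □q is false.
    At s4: □q requires q at every successor {s0, s1, s2, s4, s5}.
      q fails at s0, so □q is false at s4.
Satisfying worlds: {s0, s1, s2, s3, s5}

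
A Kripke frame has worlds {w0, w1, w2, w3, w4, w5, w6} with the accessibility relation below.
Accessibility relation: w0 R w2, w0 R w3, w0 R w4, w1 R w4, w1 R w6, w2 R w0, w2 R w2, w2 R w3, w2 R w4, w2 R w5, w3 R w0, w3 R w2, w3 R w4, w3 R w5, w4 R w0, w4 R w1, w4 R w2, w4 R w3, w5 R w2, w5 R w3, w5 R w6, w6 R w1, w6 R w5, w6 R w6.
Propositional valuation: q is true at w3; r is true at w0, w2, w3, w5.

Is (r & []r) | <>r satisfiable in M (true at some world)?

Yes

Let φ = (r & []r) | <>r. Evaluate φ at each world:
  w0 (successors {w2, w3, w4}): φ is true.
  w1 (successors {w4, w6}): φ is false.
  w2 (successors {w0, w2, w3, w4, w5}): φ is true.
  w3 (successors {w0, w2, w4, w5}): φ is true.
  w4 (successors {w0, w1, w2, w3}): φ is true.
  w5 (successors {w2, w3, w6}): φ is true.
  w6 (successors {w1, w5, w6}): φ is true.
Detail at w0 (witness):
  At w0: r & []r is false, <>r is true, so (r & []r) | <>r is true.
    At w0: r is true, []r is false, so r & []r is false.
      At w0: []r requires r at every successor {w2, w3, w4}.
        r fails at w4, so []r is false at w0.
    At w0: <>r requires r at some successor in {w2, w3, w4}.
      r holds at w2, so <>r is true at w0.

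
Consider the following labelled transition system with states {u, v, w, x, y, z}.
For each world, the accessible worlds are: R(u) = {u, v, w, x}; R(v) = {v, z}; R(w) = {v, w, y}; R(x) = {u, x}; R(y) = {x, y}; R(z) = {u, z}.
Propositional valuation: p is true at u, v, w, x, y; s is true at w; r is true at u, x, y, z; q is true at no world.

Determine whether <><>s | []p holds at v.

No

At v: <><>s is false, []p is false, so <><>s | []p is false.
  At v: <><>s requires <>s at some successor in {v, z}.
    At v: <>s is false.
    At z: <>s is false.
  So <><>s is false at v.
  At v: []p requires p at every successor {v, z}.
    p fails at z, so []p is false at v.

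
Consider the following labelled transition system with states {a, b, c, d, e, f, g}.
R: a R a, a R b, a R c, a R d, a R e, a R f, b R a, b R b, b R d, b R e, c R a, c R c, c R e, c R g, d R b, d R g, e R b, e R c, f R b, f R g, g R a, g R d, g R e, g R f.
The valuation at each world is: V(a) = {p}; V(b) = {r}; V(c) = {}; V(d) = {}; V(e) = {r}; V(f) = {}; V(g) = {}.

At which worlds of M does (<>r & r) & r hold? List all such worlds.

Recall that <>ψ holds at a world iff ψ holds at some accessible world.
Let φ = (<>r & r) & r. Evaluate φ at each world:
  a (successors {a, b, c, d, e, f}): φ is false.
  b (successors {a, b, d, e}): φ is true.
  c (successors {a, c, e, g}): φ is false.
  d (successors {b, g}): φ is false.
  e (successors {b, c}): φ is true.
  f (successors {b, g}): φ is false.
  g (successors {a, d, e, f}): φ is false.
For instance, at f:
  At f: <>r & r is false, r is false, so (<>r & r) & r is false.
    At f: <>r is true, r is false, so <>r & r is false.
      At f: <>r requires r at some successor in {b, g}.
        r holds at b, so <>r is true at f.
Satisfying worlds: {b, e}

b, e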